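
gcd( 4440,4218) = 222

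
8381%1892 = 813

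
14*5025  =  70350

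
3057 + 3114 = 6171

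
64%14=8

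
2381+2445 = 4826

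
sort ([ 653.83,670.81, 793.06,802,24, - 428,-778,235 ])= [  -  778,  -  428,24,235 , 653.83, 670.81,793.06,802]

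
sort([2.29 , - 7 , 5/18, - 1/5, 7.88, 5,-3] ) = [ - 7, - 3,-1/5,  5/18,2.29,5, 7.88] 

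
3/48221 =3/48221 = 0.00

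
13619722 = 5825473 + 7794249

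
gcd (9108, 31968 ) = 36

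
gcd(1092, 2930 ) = 2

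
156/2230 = 78/1115  =  0.07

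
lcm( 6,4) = 12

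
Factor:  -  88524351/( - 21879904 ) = 2^( - 5 )*3^2*683747^( - 1)*9836039^1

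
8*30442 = 243536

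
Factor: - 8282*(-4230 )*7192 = 2^5 *3^2*5^1 * 29^1*31^1*  41^1*47^1*101^1 = 251956329120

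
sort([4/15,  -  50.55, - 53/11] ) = [ - 50.55,-53/11, 4/15 ]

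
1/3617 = 1/3617 = 0.00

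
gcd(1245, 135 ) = 15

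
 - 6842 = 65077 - 71919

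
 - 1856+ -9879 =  - 11735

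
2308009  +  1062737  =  3370746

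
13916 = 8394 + 5522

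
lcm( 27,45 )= 135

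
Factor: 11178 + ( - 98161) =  - 86983 = -13^1*6691^1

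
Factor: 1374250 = 2^1*5^3*23^1*239^1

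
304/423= 304/423 = 0.72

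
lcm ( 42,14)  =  42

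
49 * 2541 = 124509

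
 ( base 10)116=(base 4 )1310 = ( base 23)51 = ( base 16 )74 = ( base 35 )3B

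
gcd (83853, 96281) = 1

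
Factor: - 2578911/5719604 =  - 2^( - 2)*3^1*11^( - 1)*61^(  -  1)* 173^1*2131^ (  -  1)*4969^1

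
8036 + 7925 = 15961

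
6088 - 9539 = -3451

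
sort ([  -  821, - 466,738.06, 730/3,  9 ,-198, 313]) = [ - 821,-466,- 198, 9, 730/3 , 313, 738.06]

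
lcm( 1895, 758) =3790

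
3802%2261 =1541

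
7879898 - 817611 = 7062287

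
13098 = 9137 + 3961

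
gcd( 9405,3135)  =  3135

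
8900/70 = 890/7 =127.14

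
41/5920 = 41/5920 = 0.01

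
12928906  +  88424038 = 101352944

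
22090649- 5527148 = 16563501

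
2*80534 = 161068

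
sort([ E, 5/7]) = [5/7 , E]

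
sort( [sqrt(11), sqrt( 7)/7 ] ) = [sqrt( 7)/7,  sqrt(11)] 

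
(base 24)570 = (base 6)22040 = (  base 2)101111101000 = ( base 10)3048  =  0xbe8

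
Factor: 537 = 3^1*179^1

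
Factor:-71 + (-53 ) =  - 2^2*31^1 = - 124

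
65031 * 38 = 2471178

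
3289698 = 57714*57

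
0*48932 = 0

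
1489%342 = 121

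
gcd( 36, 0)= 36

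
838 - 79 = 759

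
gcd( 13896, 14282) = 386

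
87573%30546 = 26481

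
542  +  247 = 789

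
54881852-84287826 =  - 29405974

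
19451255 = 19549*995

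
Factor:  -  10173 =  - 3^1*3391^1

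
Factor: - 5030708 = - 2^2*17^1*167^1*443^1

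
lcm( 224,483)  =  15456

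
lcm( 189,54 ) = 378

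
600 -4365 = - 3765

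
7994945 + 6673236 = 14668181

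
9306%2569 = 1599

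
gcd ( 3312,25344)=144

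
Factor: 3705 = 3^1 * 5^1*13^1 * 19^1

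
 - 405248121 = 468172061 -873420182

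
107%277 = 107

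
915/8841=305/2947 = 0.10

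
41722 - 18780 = 22942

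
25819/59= 25819/59=437.61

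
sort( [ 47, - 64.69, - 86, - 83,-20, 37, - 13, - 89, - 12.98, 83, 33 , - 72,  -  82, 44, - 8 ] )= [ - 89,-86,-83, - 82, -72, - 64.69,- 20,-13, - 12.98, - 8,33, 37, 44, 47, 83] 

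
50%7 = 1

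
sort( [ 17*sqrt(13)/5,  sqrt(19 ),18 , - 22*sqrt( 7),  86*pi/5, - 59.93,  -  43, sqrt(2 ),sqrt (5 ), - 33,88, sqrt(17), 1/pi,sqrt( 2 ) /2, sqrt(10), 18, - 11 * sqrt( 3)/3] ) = [ - 59.93, - 22* sqrt(7),  -  43, - 33, - 11*sqrt( 3 ) /3, 1/pi,  sqrt( 2) /2, sqrt (2 ), sqrt(5), sqrt(10),  sqrt (17 ),sqrt(19), 17 * sqrt ( 13 ) /5, 18,18 , 86*pi/5,88]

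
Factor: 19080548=2^2  *  601^1*7937^1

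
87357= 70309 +17048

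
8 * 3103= 24824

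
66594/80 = 33297/40 = 832.42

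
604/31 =604/31 = 19.48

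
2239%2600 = 2239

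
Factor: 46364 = 2^2*67^1*173^1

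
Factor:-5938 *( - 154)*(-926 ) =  - 846782552= -2^3*7^1*11^1*463^1*2969^1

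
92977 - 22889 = 70088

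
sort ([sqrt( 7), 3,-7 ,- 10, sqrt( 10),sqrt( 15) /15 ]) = [  -  10,-7, sqrt(15)/15, sqrt( 7), 3, sqrt( 10)]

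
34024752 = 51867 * 656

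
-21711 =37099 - 58810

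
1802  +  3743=5545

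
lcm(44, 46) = 1012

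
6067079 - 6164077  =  -96998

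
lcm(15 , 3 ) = 15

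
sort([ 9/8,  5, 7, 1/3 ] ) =[ 1/3,  9/8, 5,7]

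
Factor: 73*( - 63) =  - 3^2* 7^1 * 73^1 = - 4599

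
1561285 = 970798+590487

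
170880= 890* 192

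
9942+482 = 10424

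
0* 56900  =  0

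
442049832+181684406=623734238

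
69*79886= 5512134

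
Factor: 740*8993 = 2^2*5^1*17^1*23^2*37^1=6654820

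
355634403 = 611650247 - 256015844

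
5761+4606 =10367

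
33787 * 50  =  1689350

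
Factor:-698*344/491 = -240112/491 = - 2^4*43^1 * 349^1*491^( - 1 )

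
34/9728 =17/4864= 0.00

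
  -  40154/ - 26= 1544 + 5/13 = 1544.38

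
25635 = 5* 5127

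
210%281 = 210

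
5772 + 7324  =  13096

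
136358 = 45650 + 90708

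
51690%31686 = 20004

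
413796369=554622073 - 140825704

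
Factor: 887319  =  3^2 * 19^1 * 5189^1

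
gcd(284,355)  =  71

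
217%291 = 217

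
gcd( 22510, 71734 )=2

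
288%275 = 13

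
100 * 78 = 7800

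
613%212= 189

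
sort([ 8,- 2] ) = [ - 2,8]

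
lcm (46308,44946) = 1528164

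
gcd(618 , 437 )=1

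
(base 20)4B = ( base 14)67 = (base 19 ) 4F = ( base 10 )91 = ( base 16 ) 5b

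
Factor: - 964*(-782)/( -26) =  - 376924/13= -2^2*13^(  -  1)*17^1*23^1 * 241^1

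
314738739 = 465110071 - 150371332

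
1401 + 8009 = 9410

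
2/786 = 1/393 = 0.00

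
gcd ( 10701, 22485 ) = 3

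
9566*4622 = 44214052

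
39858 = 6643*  6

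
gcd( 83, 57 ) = 1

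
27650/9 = 27650/9=3072.22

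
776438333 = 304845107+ 471593226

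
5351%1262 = 303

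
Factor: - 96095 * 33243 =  - 3194486085=- 3^1*5^1 * 7^1*  1583^1 * 19219^1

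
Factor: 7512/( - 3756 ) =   -  2^1 =- 2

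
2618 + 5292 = 7910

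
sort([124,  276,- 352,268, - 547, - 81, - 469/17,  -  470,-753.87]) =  [ - 753.87, - 547,- 470, - 352 ,-81, - 469/17, 124 , 268 , 276]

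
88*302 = 26576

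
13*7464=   97032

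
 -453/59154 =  - 151/19718 = - 0.01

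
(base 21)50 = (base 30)3f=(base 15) 70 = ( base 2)1101001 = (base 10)105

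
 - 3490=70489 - 73979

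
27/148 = 27/148 = 0.18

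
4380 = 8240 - 3860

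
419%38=1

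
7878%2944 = 1990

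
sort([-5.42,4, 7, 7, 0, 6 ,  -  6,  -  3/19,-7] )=[  -  7 ,  -  6,-5.42,- 3/19, 0, 4, 6, 7, 7]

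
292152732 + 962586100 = 1254738832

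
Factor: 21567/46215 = 3^(-1 )*5^( - 1)*7^1 = 7/15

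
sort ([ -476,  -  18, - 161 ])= [ - 476, - 161, - 18]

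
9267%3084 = 15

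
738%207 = 117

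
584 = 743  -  159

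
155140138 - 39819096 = 115321042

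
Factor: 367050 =2^1*3^1 *5^2 * 2447^1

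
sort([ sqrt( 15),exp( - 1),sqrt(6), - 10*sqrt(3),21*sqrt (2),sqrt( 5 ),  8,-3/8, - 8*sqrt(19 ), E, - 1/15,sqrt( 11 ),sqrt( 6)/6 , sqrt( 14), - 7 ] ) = [-8*sqrt( 19), - 10*sqrt( 3),- 7, - 3/8, - 1/15,exp( - 1),  sqrt( 6 ) /6,sqrt( 5 ),sqrt( 6),E,sqrt( 11),sqrt(14 ), sqrt( 15 ),8,21* sqrt( 2 ) ]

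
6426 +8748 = 15174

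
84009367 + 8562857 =92572224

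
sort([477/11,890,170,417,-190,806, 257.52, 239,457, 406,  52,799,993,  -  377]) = [ - 377,  -  190,477/11,52, 170 , 239,257.52, 406,417,457,  799, 806 , 890,  993]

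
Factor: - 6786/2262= - 3^1 = - 3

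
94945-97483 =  - 2538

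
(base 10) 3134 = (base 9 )4262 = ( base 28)3rq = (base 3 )11022002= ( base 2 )110000111110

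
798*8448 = 6741504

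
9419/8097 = 1 + 1322/8097 =1.16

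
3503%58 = 23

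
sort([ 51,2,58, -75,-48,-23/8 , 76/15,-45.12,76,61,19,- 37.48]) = [  -  75, - 48,  -  45.12, - 37.48,  -  23/8, 2,76/15,19 , 51,  58,61,76] 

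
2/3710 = 1/1855 = 0.00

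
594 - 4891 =-4297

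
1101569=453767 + 647802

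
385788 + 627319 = 1013107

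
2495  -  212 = 2283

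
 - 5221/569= - 5221/569  =  -9.18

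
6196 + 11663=17859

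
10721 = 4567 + 6154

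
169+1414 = 1583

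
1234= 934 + 300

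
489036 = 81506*6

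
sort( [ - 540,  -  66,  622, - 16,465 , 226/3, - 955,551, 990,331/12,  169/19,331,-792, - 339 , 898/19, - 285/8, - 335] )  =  [-955, - 792,- 540  , - 339, - 335,-66, - 285/8, -16,169/19,331/12,898/19,226/3 , 331,465,551, 622, 990 ]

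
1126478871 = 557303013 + 569175858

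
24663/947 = 24663/947 = 26.04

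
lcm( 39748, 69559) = 278236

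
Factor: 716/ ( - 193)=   -2^2*179^1*193^ ( - 1)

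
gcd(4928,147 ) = 7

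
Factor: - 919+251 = -668= - 2^2 * 167^1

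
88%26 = 10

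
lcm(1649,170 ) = 16490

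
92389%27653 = 9430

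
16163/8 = 2020 + 3/8 = 2020.38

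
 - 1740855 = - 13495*129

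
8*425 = 3400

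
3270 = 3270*1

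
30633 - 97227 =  -66594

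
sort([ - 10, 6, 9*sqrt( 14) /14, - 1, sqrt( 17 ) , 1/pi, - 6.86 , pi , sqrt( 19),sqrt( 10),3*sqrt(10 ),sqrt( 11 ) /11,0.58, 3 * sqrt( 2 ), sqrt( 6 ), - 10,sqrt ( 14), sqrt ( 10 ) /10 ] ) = [ - 10, - 10, - 6.86, - 1,sqrt( 11 ) /11, sqrt( 10)/10 , 1/pi,0.58,  9*sqrt(14 ) /14,sqrt(6),pi, sqrt( 10 ),sqrt( 14), sqrt( 17),3*sqrt(2 ), sqrt ( 19 ),6,3* sqrt( 10 ) ] 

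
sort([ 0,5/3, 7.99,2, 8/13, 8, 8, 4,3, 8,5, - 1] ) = [- 1,0, 8/13  ,  5/3, 2, 3,4  ,  5, 7.99, 8, 8,8] 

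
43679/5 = 8735 + 4/5 = 8735.80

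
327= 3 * 109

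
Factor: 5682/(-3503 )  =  -2^1*3^1*31^( - 1)*113^(-1 )*947^1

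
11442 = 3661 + 7781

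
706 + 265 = 971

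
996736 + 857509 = 1854245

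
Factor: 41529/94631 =3^1 *109^1* 127^1 *173^( - 1) *547^( - 1)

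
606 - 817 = - 211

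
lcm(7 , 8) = 56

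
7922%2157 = 1451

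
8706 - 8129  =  577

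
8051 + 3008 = 11059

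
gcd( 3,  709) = 1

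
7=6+1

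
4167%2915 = 1252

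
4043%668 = 35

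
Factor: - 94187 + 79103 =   -  2^2*3^2 *419^1=   - 15084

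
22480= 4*5620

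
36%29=7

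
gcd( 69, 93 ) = 3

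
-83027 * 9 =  - 747243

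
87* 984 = 85608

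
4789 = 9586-4797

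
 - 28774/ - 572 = 50 + 87/286 = 50.30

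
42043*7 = 294301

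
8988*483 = 4341204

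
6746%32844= 6746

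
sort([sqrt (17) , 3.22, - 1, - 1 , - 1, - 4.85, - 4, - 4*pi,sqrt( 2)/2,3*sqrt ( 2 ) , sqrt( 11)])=[ - 4 *pi, - 4.85,-4, - 1, - 1, - 1,sqrt( 2 ) /2  ,  3.22,sqrt(11),sqrt( 17),3*sqrt( 2 ) ]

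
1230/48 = 205/8  =  25.62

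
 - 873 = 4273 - 5146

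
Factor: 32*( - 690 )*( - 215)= 4747200 = 2^6*3^1*5^2* 23^1*43^1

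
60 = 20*3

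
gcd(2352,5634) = 6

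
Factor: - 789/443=-3^1*263^1 * 443^(-1 ) 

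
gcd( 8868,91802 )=2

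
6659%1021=533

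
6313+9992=16305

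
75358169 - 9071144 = 66287025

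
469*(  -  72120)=-33824280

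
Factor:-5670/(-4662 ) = 3^2*5^1*37^(- 1 ) = 45/37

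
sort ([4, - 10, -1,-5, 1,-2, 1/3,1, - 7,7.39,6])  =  [ - 10,-7,-5,-2 , - 1, 1/3, 1,1,4, 6,  7.39] 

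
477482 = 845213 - 367731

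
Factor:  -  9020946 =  - 2^1*3^1*11^1*103^1*1327^1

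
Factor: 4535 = 5^1 * 907^1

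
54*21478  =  1159812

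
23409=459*51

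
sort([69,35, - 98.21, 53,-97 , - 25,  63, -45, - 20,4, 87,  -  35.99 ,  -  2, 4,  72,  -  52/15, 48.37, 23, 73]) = [ - 98.21, - 97, - 45, - 35.99, - 25, - 20, - 52/15,-2, 4, 4, 23, 35,48.37, 53,  63, 69, 72, 73, 87]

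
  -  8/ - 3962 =4/1981 = 0.00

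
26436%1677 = 1281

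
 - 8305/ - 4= 2076 + 1/4 = 2076.25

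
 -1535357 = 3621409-5156766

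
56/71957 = 56/71957 = 0.00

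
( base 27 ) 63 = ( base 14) BB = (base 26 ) 69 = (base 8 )245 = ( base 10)165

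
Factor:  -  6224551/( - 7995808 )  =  2^( - 5)*19^( - 1)*43^1*13151^(  -  1) * 144757^1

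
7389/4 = 1847 + 1/4 = 1847.25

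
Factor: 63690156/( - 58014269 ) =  - 2^2*3^2*  109^(-1 )*532241^(-1) * 1769171^1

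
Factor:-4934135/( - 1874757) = 3^(  -  1)*5^1*37^1*43^( - 1) *149^1*179^1*14533^(  -  1 ) 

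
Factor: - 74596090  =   - 2^1*5^1*19^1*392611^1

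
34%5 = 4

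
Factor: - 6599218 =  - 2^1*31^1*163^1 *653^1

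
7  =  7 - 0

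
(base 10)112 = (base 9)134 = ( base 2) 1110000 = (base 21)57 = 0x70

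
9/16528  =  9/16528  =  0.00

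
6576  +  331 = 6907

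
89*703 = 62567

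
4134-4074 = 60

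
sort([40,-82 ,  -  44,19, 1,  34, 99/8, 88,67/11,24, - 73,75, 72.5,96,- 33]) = [ - 82, - 73, - 44  , - 33, 1,67/11,99/8 , 19 , 24, 34,40,72.5,75, 88,96] 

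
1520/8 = 190 =190.00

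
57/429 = 19/143 = 0.13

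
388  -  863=-475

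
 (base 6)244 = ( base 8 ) 144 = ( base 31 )37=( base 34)2w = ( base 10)100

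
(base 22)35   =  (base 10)71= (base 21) 38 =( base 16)47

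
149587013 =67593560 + 81993453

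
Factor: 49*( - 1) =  - 49=   - 7^2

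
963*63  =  60669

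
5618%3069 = 2549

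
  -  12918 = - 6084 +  -6834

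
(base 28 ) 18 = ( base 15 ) 26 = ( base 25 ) 1b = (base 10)36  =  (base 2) 100100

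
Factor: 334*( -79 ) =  -26386 = -2^1 * 79^1*167^1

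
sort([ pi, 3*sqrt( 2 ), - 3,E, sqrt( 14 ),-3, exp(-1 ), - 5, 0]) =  [ - 5, - 3, - 3,  0,exp( - 1),E,pi, sqrt( 14 ), 3*sqrt( 2 )]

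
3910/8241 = 3910/8241 = 0.47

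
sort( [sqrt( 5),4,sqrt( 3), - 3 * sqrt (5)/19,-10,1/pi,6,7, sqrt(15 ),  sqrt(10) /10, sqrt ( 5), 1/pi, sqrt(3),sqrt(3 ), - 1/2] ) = [ - 10, - 1/2, - 3*sqrt(  5 ) /19,  sqrt(10 ) /10,1/pi,1/pi, sqrt(3 )  ,  sqrt(3)  ,  sqrt (3),sqrt( 5),sqrt( 5 ),sqrt(15),4, 6, 7 ]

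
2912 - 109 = 2803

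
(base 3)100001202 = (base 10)6608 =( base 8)14720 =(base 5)202413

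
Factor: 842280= 2^3*3^1*5^1 * 7019^1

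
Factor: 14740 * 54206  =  2^3 * 5^1*11^1 * 67^1 * 27103^1 = 798996440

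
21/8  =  2 + 5/8 = 2.62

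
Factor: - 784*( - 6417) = 2^4* 3^2*7^2*23^1 * 31^1 = 5030928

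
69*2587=178503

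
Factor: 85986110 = 2^1 * 5^1*7^1*1228373^1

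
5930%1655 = 965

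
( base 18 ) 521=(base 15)757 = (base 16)679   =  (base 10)1657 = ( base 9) 2241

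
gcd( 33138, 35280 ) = 126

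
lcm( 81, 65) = 5265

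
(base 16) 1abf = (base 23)clg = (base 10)6847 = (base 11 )5165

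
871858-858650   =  13208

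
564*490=276360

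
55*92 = 5060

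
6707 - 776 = 5931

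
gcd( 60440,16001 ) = 1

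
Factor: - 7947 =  - 3^2 * 883^1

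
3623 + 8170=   11793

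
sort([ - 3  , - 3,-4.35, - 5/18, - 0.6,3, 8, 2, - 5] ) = [- 5, - 4.35,-3,-3, - 0.6, - 5/18, 2, 3,8]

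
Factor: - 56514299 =- 67^1 * 843497^1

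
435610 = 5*87122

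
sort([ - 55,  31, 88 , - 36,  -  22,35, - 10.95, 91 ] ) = [  -  55, - 36, - 22, - 10.95,31, 35,88, 91]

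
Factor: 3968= 2^7  *  31^1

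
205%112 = 93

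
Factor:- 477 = - 3^2*53^1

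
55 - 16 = 39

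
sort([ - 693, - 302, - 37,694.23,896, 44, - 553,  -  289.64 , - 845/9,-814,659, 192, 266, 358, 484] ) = [ - 814, - 693,- 553, - 302, - 289.64, - 845/9, - 37, 44, 192, 266,358, 484,659, 694.23,896] 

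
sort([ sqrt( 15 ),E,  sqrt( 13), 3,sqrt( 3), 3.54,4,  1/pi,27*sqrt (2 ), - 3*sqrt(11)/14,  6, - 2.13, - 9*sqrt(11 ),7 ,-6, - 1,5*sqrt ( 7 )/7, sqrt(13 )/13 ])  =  [ -9*sqrt(11 ),- 6,- 2.13, - 1, -3*sqrt(11 ) /14, sqrt( 13 )/13,1/pi,sqrt( 3),5*sqrt( 7)/7 , E,3,3.54, sqrt( 13),sqrt( 15 ),  4,6, 7,27*sqrt( 2) ] 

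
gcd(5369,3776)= 59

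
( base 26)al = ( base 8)431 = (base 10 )281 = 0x119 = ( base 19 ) EF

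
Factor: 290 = 2^1 * 5^1*29^1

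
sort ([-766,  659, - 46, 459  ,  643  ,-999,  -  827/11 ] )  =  [  -  999,  -  766,  -  827/11, - 46, 459, 643, 659 ] 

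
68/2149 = 68/2149=0.03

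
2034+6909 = 8943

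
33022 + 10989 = 44011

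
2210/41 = 53 + 37/41 =53.90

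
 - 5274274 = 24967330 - 30241604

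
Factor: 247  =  13^1 * 19^1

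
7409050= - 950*( - 7799)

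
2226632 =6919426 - 4692794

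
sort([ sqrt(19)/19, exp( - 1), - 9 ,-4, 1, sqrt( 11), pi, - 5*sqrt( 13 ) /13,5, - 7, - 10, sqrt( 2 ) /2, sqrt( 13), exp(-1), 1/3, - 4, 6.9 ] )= [ - 10 , - 9, - 7, - 4, - 4, - 5*sqrt (13) /13, sqrt(19)/19,  1/3,  exp( - 1 ), exp( - 1),sqrt(2) /2, 1,pi , sqrt(11), sqrt(13),5, 6.9 ] 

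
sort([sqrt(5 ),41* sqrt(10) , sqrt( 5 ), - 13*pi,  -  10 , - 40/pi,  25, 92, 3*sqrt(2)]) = [- 13*pi , - 40/pi , - 10,sqrt( 5) , sqrt ( 5)  ,  3*sqrt ( 2), 25,92, 41*sqrt( 10 ) ]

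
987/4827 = 329/1609 = 0.20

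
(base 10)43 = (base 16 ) 2b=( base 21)21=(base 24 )1j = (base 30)1d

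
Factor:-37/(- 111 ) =3^( - 1 )  =  1/3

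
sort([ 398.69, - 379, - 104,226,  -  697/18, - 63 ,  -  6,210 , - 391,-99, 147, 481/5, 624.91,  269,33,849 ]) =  [ - 391 ,-379,-104,  -  99,  -  63,  -  697/18  , - 6,33,481/5,147 , 210,226, 269,398.69,624.91, 849]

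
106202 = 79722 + 26480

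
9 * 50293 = 452637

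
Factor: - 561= - 3^1*11^1*17^1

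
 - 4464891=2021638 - 6486529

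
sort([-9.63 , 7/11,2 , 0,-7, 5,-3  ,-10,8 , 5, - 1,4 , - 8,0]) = [-10 , - 9.63,-8,- 7, - 3 , - 1, 0,0 , 7/11 , 2,4, 5, 5, 8 ]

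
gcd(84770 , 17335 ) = 5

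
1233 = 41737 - 40504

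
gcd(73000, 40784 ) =8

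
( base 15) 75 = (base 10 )110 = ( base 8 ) 156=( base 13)86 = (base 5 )420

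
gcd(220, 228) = 4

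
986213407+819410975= 1805624382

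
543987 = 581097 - 37110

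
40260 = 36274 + 3986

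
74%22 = 8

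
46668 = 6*7778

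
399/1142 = 399/1142 = 0.35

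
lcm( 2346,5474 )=16422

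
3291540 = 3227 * 1020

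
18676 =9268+9408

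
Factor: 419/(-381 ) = -3^( - 1 )*127^ ( - 1) * 419^1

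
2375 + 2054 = 4429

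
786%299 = 188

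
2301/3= 767 = 767.00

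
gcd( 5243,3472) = 7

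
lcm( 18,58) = 522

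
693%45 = 18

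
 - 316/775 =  - 316/775 =-0.41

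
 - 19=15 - 34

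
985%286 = 127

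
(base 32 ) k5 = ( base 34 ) IX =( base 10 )645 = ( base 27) no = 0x285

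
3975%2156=1819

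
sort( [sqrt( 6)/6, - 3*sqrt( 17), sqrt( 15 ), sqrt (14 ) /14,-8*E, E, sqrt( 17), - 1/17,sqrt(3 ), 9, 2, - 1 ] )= [ - 8*E,-3 * sqrt (17) , - 1, - 1/17, sqrt( 14 ) /14,sqrt( 6)/6, sqrt( 3 ), 2 , E, sqrt( 15 ),sqrt( 17 ), 9 ]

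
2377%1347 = 1030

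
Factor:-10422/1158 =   -  3^2 = -  9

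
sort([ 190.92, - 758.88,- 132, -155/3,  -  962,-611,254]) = [ - 962,- 758.88, -611 ,-132,-155/3,190.92,254] 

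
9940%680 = 420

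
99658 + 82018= 181676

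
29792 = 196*152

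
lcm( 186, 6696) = 6696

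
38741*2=77482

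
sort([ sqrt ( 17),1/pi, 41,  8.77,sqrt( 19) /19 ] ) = [ sqrt( 19)/19, 1/pi,  sqrt(17),8.77,41]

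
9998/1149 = 9998/1149 = 8.70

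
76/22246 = 38/11123 = 0.00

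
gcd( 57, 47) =1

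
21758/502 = 10879/251 = 43.34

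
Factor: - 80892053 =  - 11^1*983^1*7481^1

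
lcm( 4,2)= 4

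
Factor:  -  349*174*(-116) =7044216  =  2^3*3^1*29^2 * 349^1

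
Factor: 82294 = 2^1 * 23^1*1789^1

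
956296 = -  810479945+811436241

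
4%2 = 0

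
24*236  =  5664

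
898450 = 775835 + 122615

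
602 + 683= 1285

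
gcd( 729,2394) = 9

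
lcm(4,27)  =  108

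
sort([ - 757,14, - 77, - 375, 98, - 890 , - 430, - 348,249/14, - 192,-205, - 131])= [  -  890,  -  757, - 430,-375,-348, - 205, - 192, - 131, - 77, 14, 249/14,98] 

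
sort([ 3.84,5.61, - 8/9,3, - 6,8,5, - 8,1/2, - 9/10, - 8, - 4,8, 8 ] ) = [ - 8,  -  8, - 6 ,-4, -9/10, - 8/9,1/2, 3, 3.84,5,5.61,8,  8, 8]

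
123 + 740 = 863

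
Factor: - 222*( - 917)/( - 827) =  - 203574/827 = - 2^1*3^1*7^1 * 37^1*131^1 * 827^( - 1) 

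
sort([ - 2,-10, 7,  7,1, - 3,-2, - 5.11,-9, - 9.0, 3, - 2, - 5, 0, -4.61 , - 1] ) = [- 10,  -  9 , - 9.0 , - 5.11, - 5, - 4.61, - 3, - 2, - 2,  -  2 , - 1,0, 1, 3, 7,7]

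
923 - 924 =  - 1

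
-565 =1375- 1940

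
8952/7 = 1278 +6/7 = 1278.86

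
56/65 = 56/65 = 0.86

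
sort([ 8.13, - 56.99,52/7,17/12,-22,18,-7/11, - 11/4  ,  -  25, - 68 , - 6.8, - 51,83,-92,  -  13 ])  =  [ -92, - 68, - 56.99,-51, - 25,-22, - 13, - 6.8,-11/4,- 7/11,17/12,52/7, 8.13, 18,83]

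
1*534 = 534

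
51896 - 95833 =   -  43937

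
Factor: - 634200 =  - 2^3*3^1*5^2*7^1*151^1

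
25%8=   1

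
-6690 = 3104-9794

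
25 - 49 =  - 24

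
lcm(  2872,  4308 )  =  8616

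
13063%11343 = 1720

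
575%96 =95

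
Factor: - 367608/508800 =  - 289/400 = - 2^ (-4 )*  5^(-2)*17^2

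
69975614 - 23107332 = 46868282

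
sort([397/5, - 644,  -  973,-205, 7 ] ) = [-973, - 644, - 205,7,397/5 ] 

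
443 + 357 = 800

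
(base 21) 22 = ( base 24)1K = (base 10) 44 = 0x2c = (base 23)1l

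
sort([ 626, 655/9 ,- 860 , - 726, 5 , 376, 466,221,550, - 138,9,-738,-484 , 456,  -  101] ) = [ - 860, - 738,  -  726, - 484,  -  138,-101,  5, 9,  655/9,221,376 , 456, 466, 550,  626 ]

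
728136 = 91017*8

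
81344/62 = 1312  =  1312.00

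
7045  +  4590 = 11635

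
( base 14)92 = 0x80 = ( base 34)3Q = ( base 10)128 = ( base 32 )40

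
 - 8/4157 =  - 8/4157 = - 0.00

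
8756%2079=440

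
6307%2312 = 1683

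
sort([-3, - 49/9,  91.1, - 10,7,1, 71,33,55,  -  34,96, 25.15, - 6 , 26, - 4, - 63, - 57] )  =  [ - 63,-57, - 34, - 10, - 6, - 49/9,-4, - 3,1,7, 25.15,  26, 33,55, 71,91.1 , 96 ] 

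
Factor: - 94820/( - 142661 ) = 2^2* 5^1*11^1*331^( - 1) = 220/331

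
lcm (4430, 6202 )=31010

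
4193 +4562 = 8755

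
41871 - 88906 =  - 47035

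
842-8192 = -7350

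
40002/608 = 65 + 241/304 = 65.79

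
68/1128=17/282 = 0.06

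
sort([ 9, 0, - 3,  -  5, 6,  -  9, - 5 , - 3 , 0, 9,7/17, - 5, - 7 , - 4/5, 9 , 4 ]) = [ - 9,  -  7, - 5, - 5, - 5,- 3, - 3, - 4/5,0,  0, 7/17,  4, 6,9,9, 9]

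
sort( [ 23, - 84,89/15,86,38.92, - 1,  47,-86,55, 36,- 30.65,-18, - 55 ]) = [ - 86, - 84, - 55, - 30.65, - 18 , - 1, 89/15 , 23, 36, 38.92, 47,  55, 86]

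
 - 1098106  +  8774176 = 7676070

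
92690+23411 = 116101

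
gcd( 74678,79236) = 2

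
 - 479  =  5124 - 5603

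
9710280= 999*9720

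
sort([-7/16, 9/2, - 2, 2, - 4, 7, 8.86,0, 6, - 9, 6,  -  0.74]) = [ - 9,-4,-2, - 0.74, - 7/16, 0, 2, 9/2,6, 6,  7, 8.86 ]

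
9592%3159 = 115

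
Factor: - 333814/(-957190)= 347/995 = 5^( - 1)*199^( - 1)*347^1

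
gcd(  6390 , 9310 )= 10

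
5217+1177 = 6394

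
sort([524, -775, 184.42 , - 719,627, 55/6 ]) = [ - 775,-719,55/6,  184.42,524,627]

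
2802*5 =14010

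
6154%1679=1117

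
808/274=404/137 = 2.95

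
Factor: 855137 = 41^1 *20857^1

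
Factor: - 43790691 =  - 3^1*7^1*17^1*122663^1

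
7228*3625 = 26201500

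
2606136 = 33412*78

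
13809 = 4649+9160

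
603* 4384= 2643552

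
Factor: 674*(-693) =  - 467082 = - 2^1*3^2*7^1*11^1*337^1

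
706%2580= 706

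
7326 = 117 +7209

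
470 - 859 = -389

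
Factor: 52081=52081^1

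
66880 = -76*( - 880 )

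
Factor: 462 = 2^1*3^1*7^1* 11^1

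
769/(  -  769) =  - 1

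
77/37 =77/37 = 2.08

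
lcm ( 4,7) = 28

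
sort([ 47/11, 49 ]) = [47/11, 49 ] 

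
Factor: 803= 11^1*73^1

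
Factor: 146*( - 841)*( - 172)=21119192  =  2^3*29^2* 43^1*73^1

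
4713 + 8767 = 13480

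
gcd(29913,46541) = 1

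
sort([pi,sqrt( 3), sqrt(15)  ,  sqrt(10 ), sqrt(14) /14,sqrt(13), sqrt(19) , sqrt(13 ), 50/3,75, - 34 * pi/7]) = [  -  34 * pi/7, sqrt(14 )/14,sqrt( 3) , pi, sqrt(10),sqrt( 13 ), sqrt(13 ), sqrt( 15),sqrt( 19),50/3, 75] 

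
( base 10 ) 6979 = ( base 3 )100120111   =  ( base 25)b44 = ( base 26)a8b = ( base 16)1B43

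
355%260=95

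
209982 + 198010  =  407992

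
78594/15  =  26198/5= 5239.60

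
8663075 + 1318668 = 9981743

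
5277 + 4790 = 10067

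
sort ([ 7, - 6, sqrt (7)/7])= [-6 , sqrt( 7) /7 , 7]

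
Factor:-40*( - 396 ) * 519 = 2^5*3^3 * 5^1*11^1 * 173^1 = 8220960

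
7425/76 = 7425/76= 97.70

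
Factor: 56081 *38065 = 5^1*23^1 * 331^1*56081^1=2134723265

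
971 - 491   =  480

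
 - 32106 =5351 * ( - 6)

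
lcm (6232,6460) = 529720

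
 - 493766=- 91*5426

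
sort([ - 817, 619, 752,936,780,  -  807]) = [ - 817, - 807, 619,752 , 780, 936]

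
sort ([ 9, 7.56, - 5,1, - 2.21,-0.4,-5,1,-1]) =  [-5, - 5, - 2.21, - 1, - 0.4, 1, 1,  7.56, 9 ] 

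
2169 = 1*2169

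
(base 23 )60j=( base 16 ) c79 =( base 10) 3193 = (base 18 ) 9F7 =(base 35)2l8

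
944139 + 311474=1255613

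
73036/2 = 36518  =  36518.00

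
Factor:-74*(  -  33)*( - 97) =- 2^1*3^1*11^1 * 37^1*97^1  =  -236874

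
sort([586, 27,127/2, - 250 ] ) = [ - 250, 27, 127/2, 586]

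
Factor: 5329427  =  31^1*171917^1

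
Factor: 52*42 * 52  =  113568 = 2^5*3^1* 7^1*13^2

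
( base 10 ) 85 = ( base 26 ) 37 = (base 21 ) 41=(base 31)2n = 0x55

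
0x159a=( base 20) DGA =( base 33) 52J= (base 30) 64A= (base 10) 5530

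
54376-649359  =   - 594983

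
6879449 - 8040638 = - 1161189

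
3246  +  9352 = 12598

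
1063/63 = 1063/63 = 16.87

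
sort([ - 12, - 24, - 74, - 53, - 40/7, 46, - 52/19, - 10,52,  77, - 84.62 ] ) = [ - 84.62, - 74, - 53, - 24, - 12, - 10, - 40/7, - 52/19, 46, 52,77] 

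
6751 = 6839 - 88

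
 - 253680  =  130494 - 384174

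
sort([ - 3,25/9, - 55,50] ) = [-55,- 3, 25/9,50 ] 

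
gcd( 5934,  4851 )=3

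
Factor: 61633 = 11^1*13^1*431^1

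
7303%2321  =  340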